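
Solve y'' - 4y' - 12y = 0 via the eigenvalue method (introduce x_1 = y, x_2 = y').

Let x_1 = y, x_2 = y'. Then x_1' = x_2 and x_2' = 12x_1 + 4x_2.
A = [[0,1],[12,4]]; det(A-λI) = λ^2 - 4λ - 12.
Eigenvalues λ = 6, -2 with eigenvectors (1,6), (1,-2).

y(t) = c_1e^(6t) + c_2e^(-2t)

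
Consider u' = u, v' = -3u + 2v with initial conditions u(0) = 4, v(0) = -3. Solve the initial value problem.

u(t) = 4e^(t), v(t) = -15e^(2t) + 12e^(t)

Coefficient matrix A = [[1, 0], [-3, 2]].
Characteristic polynomial det(A - λI) = λ^2 - 3λ + 2 = 0.
Eigenvalues λ = 1, 2.
For λ=1: (A-λI) row 2 is [-3, 1], so an eigenvector is (-1, -3).
For λ=2: (A-λI) row 1 is [-1, 0], so an eigenvector is (0, -1).
General solution: c_1e^(t)(-1,-3) + c_2e^(2t)(0,-1).
Applying u(0)=4, v(0)=-3 gives c_1=-4, c_2=15.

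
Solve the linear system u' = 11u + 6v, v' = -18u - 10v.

Coefficient matrix A = [[11, 6], [-18, -10]].
Characteristic polynomial det(A - λI) = λ^2 - λ - 2 = 0.
Eigenvalues λ = 2, -1.
For λ=2: (A-λI) row 1 is [9, 6], so an eigenvector is (-2, 3).
For λ=-1: (A-λI) row 1 is [12, 6], so an eigenvector is (1, -2).
General solution: K_1e^(2t)(-2,3) + K_2e^(-t)(1,-2).

u(t) = -2K_1e^(2t) + K_2e^(-t), v(t) = 3K_1e^(2t) - 2K_2e^(-t)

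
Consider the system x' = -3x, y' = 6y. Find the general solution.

Coefficient matrix A = [[-3, 0], [0, 6]].
Characteristic polynomial det(A - λI) = λ^2 - 3λ - 18 = 0.
Eigenvalues λ = 6, -3.
For λ=6: (A-λI) row 1 is [-9, 0], so an eigenvector is (0, 1).
For λ=-3: (A-λI) row 2 is [0, 9], so an eigenvector is (-1, 0).
General solution: C_1e^(6t)(0,1) + C_2e^(-3t)(-1,0).

x(t) = -C_2e^(-3t), y(t) = C_1e^(6t)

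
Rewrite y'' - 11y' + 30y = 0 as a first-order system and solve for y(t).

y(t) = K_1e^(6t) + K_2e^(5t)

Let x_1 = y, x_2 = y'. Then x_1' = x_2 and x_2' = -30x_1 + 11x_2.
A = [[0,1],[-30,11]]; det(A-λI) = λ^2 - 11λ + 30.
Eigenvalues λ = 6, 5 with eigenvectors (1,6), (1,5).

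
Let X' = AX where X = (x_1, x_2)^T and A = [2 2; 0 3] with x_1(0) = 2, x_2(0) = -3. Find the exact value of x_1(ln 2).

A = [[2,2],[0,3]]; eigenvalues λ = 2, 3.
Eigenvectors: (1,0) for λ=2, (2,1) for λ=3.
From the initial condition, c_1 = 8, c_2 = -3.
x_1(ln 2) = (8)(2^2)(1) + (-3)(2^3)(2) = -16.

-16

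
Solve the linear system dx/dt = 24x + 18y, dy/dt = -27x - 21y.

x(t) = 2C_1e^(-3t) - C_2e^(6t), y(t) = -3C_1e^(-3t) + C_2e^(6t)

Coefficient matrix A = [[24, 18], [-27, -21]].
Characteristic polynomial det(A - λI) = λ^2 - 3λ - 18 = 0.
Eigenvalues λ = -3, 6.
For λ=-3: (A-λI) row 1 is [27, 18], so an eigenvector is (2, -3).
For λ=6: (A-λI) row 1 is [18, 18], so an eigenvector is (-1, 1).
General solution: C_1e^(-3t)(2,-3) + C_2e^(6t)(-1,1).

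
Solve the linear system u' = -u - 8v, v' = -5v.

u(t) = c_1e^(-t) + 2c_2e^(-5t), v(t) = c_2e^(-5t)

Coefficient matrix A = [[-1, -8], [0, -5]].
Characteristic polynomial det(A - λI) = λ^2 + 6λ + 5 = 0.
Eigenvalues λ = -1, -5.
For λ=-1: (A-λI) row 1 is [0, -8], so an eigenvector is (1, 0).
For λ=-5: (A-λI) row 1 is [4, -8], so an eigenvector is (2, 1).
General solution: c_1e^(-t)(1,0) + c_2e^(-5t)(2,1).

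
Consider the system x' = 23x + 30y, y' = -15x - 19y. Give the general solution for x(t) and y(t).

Coefficient matrix A = [[23, 30], [-15, -19]].
Characteristic polynomial det(A - λI) = λ^2 - 4λ + 13 = 0.
Eigenvalues λ = 2 ± 3i (complex conjugate pair).
For λ=2+3i: an eigenvector is (3,-2) - i(1,-1) = (3 - i, -2 + i).
A real fundamental pair from Re and Im of e^((2+3i)t)v: X_1 = e^(2t)(cos(3t)·(3,-2) + sin(3t)·(1,-1)), X_2 = e^(2t)(sin(3t)·(3,-2) - cos(3t)·(1,-1)).
General solution: K_1X_1 + K_2X_2.

x(t) = K_1e^(2t)sin(3t) + 3K_1e^(2t)cos(3t) + 3K_2e^(2t)sin(3t) - K_2e^(2t)cos(3t), y(t) = -K_1e^(2t)sin(3t) - 2K_1e^(2t)cos(3t) - 2K_2e^(2t)sin(3t) + K_2e^(2t)cos(3t)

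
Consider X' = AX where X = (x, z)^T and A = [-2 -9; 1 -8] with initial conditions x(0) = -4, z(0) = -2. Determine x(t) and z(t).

x(t) = 6te^(-5t) - 4e^(-5t), z(t) = 2te^(-5t) - 2e^(-5t)

Coefficient matrix A = [[-2, -9], [1, -8]].
Characteristic polynomial det(A - λI) = λ^2 + 10λ + 25 = 0.
Single eigenvalue λ = -5 with algebraic multiplicity 2.
Eigenvector v = (-3,-1); generalized eigenvector w with (A-λI)w=v is (-1,0).
General solution: e^(-5t)[C_1·v + C_2·(t·v + w)].
Applying x(0)=-4, z(0)=-2 gives C_1=2, C_2=-2.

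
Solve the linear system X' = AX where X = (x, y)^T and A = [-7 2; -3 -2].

x(t) = K_1e^(-5t) - 2K_2e^(-4t), y(t) = K_1e^(-5t) - 3K_2e^(-4t)

Coefficient matrix A = [[-7, 2], [-3, -2]].
Characteristic polynomial det(A - λI) = λ^2 + 9λ + 20 = 0.
Eigenvalues λ = -5, -4.
For λ=-5: (A-λI) row 1 is [-2, 2], so an eigenvector is (1, 1).
For λ=-4: (A-λI) row 1 is [-3, 2], so an eigenvector is (-2, -3).
General solution: K_1e^(-5t)(1,1) + K_2e^(-4t)(-2,-3).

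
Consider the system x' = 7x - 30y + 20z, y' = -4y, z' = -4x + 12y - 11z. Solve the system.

Coefficient matrix A = [[7, -30, 20], [0, -4, 0], [-4, 12, -11]].
det(A - λI) = 0 gives eigenvalues λ = -1, -4, -3.
For λ=-1: eigenvector (5,0,-2).
For λ=-4: eigenvector (10,1,-4).
For λ=-3: eigenvector (-2,0,1).
General solution: K_1e^(-t)(5,0,-2) + K_2e^(-4t)(10,1,-4) + K_3e^(-3t)(-2,0,1).

x(t) = 5K_1e^(-t) + 10K_2e^(-4t) - 2K_3e^(-3t), y(t) = K_2e^(-4t), z(t) = -2K_1e^(-t) - 4K_2e^(-4t) + K_3e^(-3t)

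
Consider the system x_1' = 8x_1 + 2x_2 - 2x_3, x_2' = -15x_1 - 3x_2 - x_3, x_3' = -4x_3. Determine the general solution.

Coefficient matrix A = [[8, 2, -2], [-15, -3, -1], [0, 0, -4]].
det(A - λI) = 0 gives eigenvalues λ = 2, 3, -4.
For λ=2: eigenvector (-1,3,0).
For λ=3: eigenvector (-2,5,0).
For λ=-4: eigenvector (0,1,1).
General solution: c_1e^(2t)(-1,3,0) + c_2e^(3t)(-2,5,0) + c_3e^(-4t)(0,1,1).

x_1(t) = -c_1e^(2t) - 2c_2e^(3t), x_2(t) = 3c_1e^(2t) + 5c_2e^(3t) + c_3e^(-4t), x_3(t) = c_3e^(-4t)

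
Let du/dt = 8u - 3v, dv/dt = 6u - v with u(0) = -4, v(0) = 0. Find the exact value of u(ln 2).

-240

A = [[8,-3],[6,-1]]; eigenvalues λ = 5, 2.
Eigenvectors: (1,1) for λ=5, (1,2) for λ=2.
From the initial condition, c_1 = -8, c_2 = 4.
u(ln 2) = (-8)(2^5)(1) + (4)(2^2)(1) = -240.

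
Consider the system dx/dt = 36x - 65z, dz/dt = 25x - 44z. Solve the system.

Coefficient matrix A = [[36, -65], [25, -44]].
Characteristic polynomial det(A - λI) = λ^2 + 8λ + 41 = 0.
Eigenvalues λ = -4 ± 5i (complex conjugate pair).
For λ=-4+5i: an eigenvector is (-3,-2) - i(2,1) = (-3 - 2i, -2 - i).
A real fundamental pair from Re and Im of e^((-4+5i)t)v: X_1 = e^(-4t)(cos(5t)·(-3,-2) + sin(5t)·(2,1)), X_2 = e^(-4t)(sin(5t)·(-3,-2) - cos(5t)·(2,1)).
General solution: C_1X_1 + C_2X_2.

x(t) = 2C_1e^(-4t)sin(5t) - 3C_1e^(-4t)cos(5t) - 3C_2e^(-4t)sin(5t) - 2C_2e^(-4t)cos(5t), z(t) = C_1e^(-4t)sin(5t) - 2C_1e^(-4t)cos(5t) - 2C_2e^(-4t)sin(5t) - C_2e^(-4t)cos(5t)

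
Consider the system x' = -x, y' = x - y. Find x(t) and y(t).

x(t) = -C_2e^(-t), y(t) = -C_1e^(-t) - C_2te^(-t) + 3C_2e^(-t)

Coefficient matrix A = [[-1, 0], [1, -1]].
Characteristic polynomial det(A - λI) = λ^2 + 2λ + 1 = 0.
Single eigenvalue λ = -1 with algebraic multiplicity 2.
Eigenvector v = (0,-1); generalized eigenvector w with (A-λI)w=v is (-1,3).
General solution: e^(-t)[C_1·v + C_2·(t·v + w)].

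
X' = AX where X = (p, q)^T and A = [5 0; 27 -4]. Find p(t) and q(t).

p(t) = c_2e^(5t), q(t) = c_1e^(-4t) + 3c_2e^(5t)

Coefficient matrix A = [[5, 0], [27, -4]].
Characteristic polynomial det(A - λI) = λ^2 - λ - 20 = 0.
Eigenvalues λ = -4, 5.
For λ=-4: (A-λI) row 1 is [9, 0], so an eigenvector is (0, 1).
For λ=5: (A-λI) row 2 is [27, -9], so an eigenvector is (1, 3).
General solution: c_1e^(-4t)(0,1) + c_2e^(5t)(1,3).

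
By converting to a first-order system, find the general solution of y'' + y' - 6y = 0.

Let x_1 = y, x_2 = y'. Then x_1' = x_2 and x_2' = 6x_1 - x_2.
A = [[0,1],[6,-1]]; det(A-λI) = λ^2 + λ - 6.
Eigenvalues λ = 2, -3 with eigenvectors (1,2), (1,-3).

y(t) = K_1e^(2t) + K_2e^(-3t)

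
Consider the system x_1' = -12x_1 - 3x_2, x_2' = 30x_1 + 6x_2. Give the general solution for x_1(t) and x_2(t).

x_1(t) = -C_1e^(-3t)sin(3t) + C_2e^(-3t)cos(3t), x_2(t) = 3C_1e^(-3t)sin(3t) + C_1e^(-3t)cos(3t) + C_2e^(-3t)sin(3t) - 3C_2e^(-3t)cos(3t)

Coefficient matrix A = [[-12, -3], [30, 6]].
Characteristic polynomial det(A - λI) = λ^2 + 6λ + 18 = 0.
Eigenvalues λ = -3 ± 3i (complex conjugate pair).
For λ=-3+3i: an eigenvector is (0,1) - i(-1,3) = (0 + i, 1 - 3i).
A real fundamental pair from Re and Im of e^((-3+3i)t)v: X_1 = e^(-3t)(cos(3t)·(0,1) + sin(3t)·(-1,3)), X_2 = e^(-3t)(sin(3t)·(0,1) - cos(3t)·(-1,3)).
General solution: C_1X_1 + C_2X_2.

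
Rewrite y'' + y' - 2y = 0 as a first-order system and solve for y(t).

Let x_1 = y, x_2 = y'. Then x_1' = x_2 and x_2' = 2x_1 - x_2.
A = [[0,1],[2,-1]]; det(A-λI) = λ^2 + λ - 2.
Eigenvalues λ = -2, 1 with eigenvectors (1,-2), (1,1).

y(t) = K_1e^(-2t) + K_2e^(t)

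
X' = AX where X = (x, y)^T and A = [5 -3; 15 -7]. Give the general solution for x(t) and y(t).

Coefficient matrix A = [[5, -3], [15, -7]].
Characteristic polynomial det(A - λI) = λ^2 + 2λ + 10 = 0.
Eigenvalues λ = -1 ± 3i (complex conjugate pair).
For λ=-1+3i: an eigenvector is (0,1) - i(-1,-2) = (0 + i, 1 + 2i).
A real fundamental pair from Re and Im of e^((-1+3i)t)v: X_1 = e^(-t)(cos(3t)·(0,1) + sin(3t)·(-1,-2)), X_2 = e^(-t)(sin(3t)·(0,1) - cos(3t)·(-1,-2)).
General solution: K_1X_1 + K_2X_2.

x(t) = -K_1e^(-t)sin(3t) + K_2e^(-t)cos(3t), y(t) = -2K_1e^(-t)sin(3t) + K_1e^(-t)cos(3t) + K_2e^(-t)sin(3t) + 2K_2e^(-t)cos(3t)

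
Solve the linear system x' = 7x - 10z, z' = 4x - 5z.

x(t) = c_1e^(t)sin(2t) + 2c_1e^(t)cos(2t) + 2c_2e^(t)sin(2t) - c_2e^(t)cos(2t), z(t) = c_1e^(t)sin(2t) + c_1e^(t)cos(2t) + c_2e^(t)sin(2t) - c_2e^(t)cos(2t)

Coefficient matrix A = [[7, -10], [4, -5]].
Characteristic polynomial det(A - λI) = λ^2 - 2λ + 5 = 0.
Eigenvalues λ = 1 ± 2i (complex conjugate pair).
For λ=1+2i: an eigenvector is (2,1) - i(1,1) = (2 - i, 1 - i).
A real fundamental pair from Re and Im of e^((1+2i)t)v: X_1 = e^(t)(cos(2t)·(2,1) + sin(2t)·(1,1)), X_2 = e^(t)(sin(2t)·(2,1) - cos(2t)·(1,1)).
General solution: c_1X_1 + c_2X_2.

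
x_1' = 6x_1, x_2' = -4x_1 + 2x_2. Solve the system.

x_1(t) = c_1e^(6t), x_2(t) = -c_1e^(6t) + c_2e^(2t)

Coefficient matrix A = [[6, 0], [-4, 2]].
Characteristic polynomial det(A - λI) = λ^2 - 8λ + 12 = 0.
Eigenvalues λ = 6, 2.
For λ=6: (A-λI) row 2 is [-4, -4], so an eigenvector is (1, -1).
For λ=2: (A-λI) row 1 is [4, 0], so an eigenvector is (0, 1).
General solution: c_1e^(6t)(1,-1) + c_2e^(2t)(0,1).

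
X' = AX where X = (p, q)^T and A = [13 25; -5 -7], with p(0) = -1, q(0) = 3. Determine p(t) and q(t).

p(t) = 13e^(3t)sin(5t) - e^(3t)cos(5t), q(t) = -5e^(3t)sin(5t) + 3e^(3t)cos(5t)

Coefficient matrix A = [[13, 25], [-5, -7]].
Characteristic polynomial det(A - λI) = λ^2 - 6λ + 34 = 0.
Eigenvalues λ = 3 ± 5i (complex conjugate pair).
For λ=3+5i: an eigenvector is (1,0) - i(2,-1) = (1 - 2i, 0 + i).
A real fundamental pair from Re and Im of e^((3+5i)t)v: X_1 = e^(3t)(cos(5t)·(1,0) + sin(5t)·(2,-1)), X_2 = e^(3t)(sin(5t)·(1,0) - cos(5t)·(2,-1)).
General solution: C_1X_1 + C_2X_2.
Applying p(0)=-1, q(0)=3 gives C_1=5, C_2=3.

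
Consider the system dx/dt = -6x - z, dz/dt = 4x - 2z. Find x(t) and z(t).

Coefficient matrix A = [[-6, -1], [4, -2]].
Characteristic polynomial det(A - λI) = λ^2 + 8λ + 16 = 0.
Single eigenvalue λ = -4 with algebraic multiplicity 2.
Eigenvector v = (-1,2); generalized eigenvector w with (A-λI)w=v is (-1,3).
General solution: e^(-4t)[C_1·v + C_2·(t·v + w)].

x(t) = -C_1e^(-4t) - C_2te^(-4t) - C_2e^(-4t), z(t) = 2C_1e^(-4t) + 2C_2te^(-4t) + 3C_2e^(-4t)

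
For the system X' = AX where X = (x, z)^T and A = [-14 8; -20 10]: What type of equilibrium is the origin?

stable spiral

A = [[-14,8],[-20,10]]; det(A-λI) = λ^2 + 4λ + 20.
λ = -2 ± 4i: negative real part.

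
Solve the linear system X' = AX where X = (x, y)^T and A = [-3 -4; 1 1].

x(t) = -2K_1e^(-t) - 2K_2te^(-t) + K_2e^(-t), y(t) = K_1e^(-t) + K_2te^(-t)

Coefficient matrix A = [[-3, -4], [1, 1]].
Characteristic polynomial det(A - λI) = λ^2 + 2λ + 1 = 0.
Single eigenvalue λ = -1 with algebraic multiplicity 2.
Eigenvector v = (-2,1); generalized eigenvector w with (A-λI)w=v is (1,0).
General solution: e^(-t)[K_1·v + K_2·(t·v + w)].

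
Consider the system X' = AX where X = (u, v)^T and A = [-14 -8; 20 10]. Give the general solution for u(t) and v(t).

u(t) = K_1e^(-2t)sin(4t) - K_1e^(-2t)cos(4t) - K_2e^(-2t)sin(4t) - K_2e^(-2t)cos(4t), v(t) = -2K_1e^(-2t)sin(4t) + K_1e^(-2t)cos(4t) + K_2e^(-2t)sin(4t) + 2K_2e^(-2t)cos(4t)

Coefficient matrix A = [[-14, -8], [20, 10]].
Characteristic polynomial det(A - λI) = λ^2 + 4λ + 20 = 0.
Eigenvalues λ = -2 ± 4i (complex conjugate pair).
For λ=-2+4i: an eigenvector is (-1,1) - i(1,-2) = (-1 - i, 1 + 2i).
A real fundamental pair from Re and Im of e^((-2+4i)t)v: X_1 = e^(-2t)(cos(4t)·(-1,1) + sin(4t)·(1,-2)), X_2 = e^(-2t)(sin(4t)·(-1,1) - cos(4t)·(1,-2)).
General solution: K_1X_1 + K_2X_2.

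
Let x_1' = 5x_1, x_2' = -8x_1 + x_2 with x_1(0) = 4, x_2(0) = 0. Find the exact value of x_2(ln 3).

-1920

A = [[5,0],[-8,1]]; eigenvalues λ = 5, 1.
Eigenvectors: (1,-2) for λ=5, (0,-1) for λ=1.
From the initial condition, c_1 = 4, c_2 = -8.
x_2(ln 3) = (4)(3^5)(-2) + (-8)(3^1)(-1) = -1920.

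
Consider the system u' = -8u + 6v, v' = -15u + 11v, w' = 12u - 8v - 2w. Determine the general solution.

Coefficient matrix A = [[-8, 6, 0], [-15, 11, 0], [12, -8, -2]].
det(A - λI) = 0 gives eigenvalues λ = 1, 2, -2.
For λ=1: eigenvector (-2,-3,0).
For λ=2: eigenvector (3,5,-1).
For λ=-2: eigenvector (0,0,1).
General solution: K_1e^(t)(-2,-3,0) + K_2e^(2t)(3,5,-1) + K_3e^(-2t)(0,0,1).

u(t) = -2K_1e^(t) + 3K_2e^(2t), v(t) = -3K_1e^(t) + 5K_2e^(2t), w(t) = -K_2e^(2t) + K_3e^(-2t)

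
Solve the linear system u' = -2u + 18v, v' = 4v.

Coefficient matrix A = [[-2, 18], [0, 4]].
Characteristic polynomial det(A - λI) = λ^2 - 2λ - 8 = 0.
Eigenvalues λ = 4, -2.
For λ=4: (A-λI) row 1 is [-6, 18], so an eigenvector is (-3, -1).
For λ=-2: (A-λI) row 1 is [0, 18], so an eigenvector is (1, 0).
General solution: c_1e^(4t)(-3,-1) + c_2e^(-2t)(1,0).

u(t) = -3c_1e^(4t) + c_2e^(-2t), v(t) = -c_1e^(4t)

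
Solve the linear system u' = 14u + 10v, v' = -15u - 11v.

u(t) = 2c_1e^(-t) - c_2e^(4t), v(t) = -3c_1e^(-t) + c_2e^(4t)

Coefficient matrix A = [[14, 10], [-15, -11]].
Characteristic polynomial det(A - λI) = λ^2 - 3λ - 4 = 0.
Eigenvalues λ = -1, 4.
For λ=-1: (A-λI) row 1 is [15, 10], so an eigenvector is (2, -3).
For λ=4: (A-λI) row 1 is [10, 10], so an eigenvector is (-1, 1).
General solution: c_1e^(-t)(2,-3) + c_2e^(4t)(-1,1).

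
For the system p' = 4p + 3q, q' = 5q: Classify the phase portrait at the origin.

unstable node

A = [[4,3],[0,5]]; det(A-λI) = λ^2 - 9λ + 20.
λ = 4, 5: both positive.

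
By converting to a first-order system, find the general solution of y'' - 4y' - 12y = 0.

Let x_1 = y, x_2 = y'. Then x_1' = x_2 and x_2' = 12x_1 + 4x_2.
A = [[0,1],[12,4]]; det(A-λI) = λ^2 - 4λ - 12.
Eigenvalues λ = -2, 6 with eigenvectors (1,-2), (1,6).

y(t) = K_1e^(-2t) + K_2e^(6t)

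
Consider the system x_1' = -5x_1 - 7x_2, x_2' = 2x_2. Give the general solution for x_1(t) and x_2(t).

x_1(t) = c_1e^(-5t) + c_2e^(2t), x_2(t) = -c_2e^(2t)

Coefficient matrix A = [[-5, -7], [0, 2]].
Characteristic polynomial det(A - λI) = λ^2 + 3λ - 10 = 0.
Eigenvalues λ = -5, 2.
For λ=-5: (A-λI) row 1 is [0, -7], so an eigenvector is (1, 0).
For λ=2: (A-λI) row 1 is [-7, -7], so an eigenvector is (1, -1).
General solution: c_1e^(-5t)(1,0) + c_2e^(2t)(1,-1).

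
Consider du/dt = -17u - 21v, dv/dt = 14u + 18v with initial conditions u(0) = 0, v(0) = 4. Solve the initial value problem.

u(t) = -12e^(4t) + 12e^(-3t), v(t) = 12e^(4t) - 8e^(-3t)

Coefficient matrix A = [[-17, -21], [14, 18]].
Characteristic polynomial det(A - λI) = λ^2 - λ - 12 = 0.
Eigenvalues λ = -3, 4.
For λ=-3: (A-λI) row 1 is [-14, -21], so an eigenvector is (-3, 2).
For λ=4: (A-λI) row 1 is [-21, -21], so an eigenvector is (1, -1).
General solution: K_1e^(-3t)(-3,2) + K_2e^(4t)(1,-1).
Applying u(0)=0, v(0)=4 gives K_1=-4, K_2=-12.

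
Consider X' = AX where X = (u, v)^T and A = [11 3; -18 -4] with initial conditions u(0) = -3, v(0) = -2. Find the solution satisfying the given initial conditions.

u(t) = -11e^(5t) + 8e^(2t), v(t) = 22e^(5t) - 24e^(2t)

Coefficient matrix A = [[11, 3], [-18, -4]].
Characteristic polynomial det(A - λI) = λ^2 - 7λ + 10 = 0.
Eigenvalues λ = 2, 5.
For λ=2: (A-λI) row 1 is [9, 3], so an eigenvector is (1, -3).
For λ=5: (A-λI) row 1 is [6, 3], so an eigenvector is (-1, 2).
General solution: c_1e^(2t)(1,-3) + c_2e^(5t)(-1,2).
Applying u(0)=-3, v(0)=-2 gives c_1=8, c_2=11.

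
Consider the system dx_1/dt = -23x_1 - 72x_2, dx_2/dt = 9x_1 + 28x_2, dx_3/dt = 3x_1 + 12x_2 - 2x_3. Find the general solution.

Coefficient matrix A = [[-23, -72, 0], [9, 28, 0], [3, 12, -2]].
det(A - λI) = 0 gives eigenvalues λ = 1, 4, -2.
For λ=1: eigenvector (-3,1,1).
For λ=4: eigenvector (-8,3,2).
For λ=-2: eigenvector (0,0,1).
General solution: c_1e^(t)(-3,1,1) + c_2e^(4t)(-8,3,2) + c_3e^(-2t)(0,0,1).

x_1(t) = -3c_1e^(t) - 8c_2e^(4t), x_2(t) = c_1e^(t) + 3c_2e^(4t), x_3(t) = c_1e^(t) + 2c_2e^(4t) + c_3e^(-2t)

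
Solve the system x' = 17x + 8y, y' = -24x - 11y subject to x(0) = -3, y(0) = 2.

x(t) = -8e^(5t) + 5e^(t), y(t) = 12e^(5t) - 10e^(t)

Coefficient matrix A = [[17, 8], [-24, -11]].
Characteristic polynomial det(A - λI) = λ^2 - 6λ + 5 = 0.
Eigenvalues λ = 5, 1.
For λ=5: (A-λI) row 1 is [12, 8], so an eigenvector is (2, -3).
For λ=1: (A-λI) row 1 is [16, 8], so an eigenvector is (-1, 2).
General solution: c_1e^(5t)(2,-3) + c_2e^(t)(-1,2).
Applying x(0)=-3, y(0)=2 gives c_1=-4, c_2=-5.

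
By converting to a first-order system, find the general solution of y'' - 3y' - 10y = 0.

y(t) = c_1e^(-2t) + c_2e^(5t)

Let x_1 = y, x_2 = y'. Then x_1' = x_2 and x_2' = 10x_1 + 3x_2.
A = [[0,1],[10,3]]; det(A-λI) = λ^2 - 3λ - 10.
Eigenvalues λ = -2, 5 with eigenvectors (1,-2), (1,5).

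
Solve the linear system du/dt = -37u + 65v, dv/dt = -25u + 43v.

u(t) = -3c_1e^(3t)sin(5t) + 2c_1e^(3t)cos(5t) + 2c_2e^(3t)sin(5t) + 3c_2e^(3t)cos(5t), v(t) = -2c_1e^(3t)sin(5t) + c_1e^(3t)cos(5t) + c_2e^(3t)sin(5t) + 2c_2e^(3t)cos(5t)

Coefficient matrix A = [[-37, 65], [-25, 43]].
Characteristic polynomial det(A - λI) = λ^2 - 6λ + 34 = 0.
Eigenvalues λ = 3 ± 5i (complex conjugate pair).
For λ=3+5i: an eigenvector is (2,1) - i(-3,-2) = (2 + 3i, 1 + 2i).
A real fundamental pair from Re and Im of e^((3+5i)t)v: X_1 = e^(3t)(cos(5t)·(2,1) + sin(5t)·(-3,-2)), X_2 = e^(3t)(sin(5t)·(2,1) - cos(5t)·(-3,-2)).
General solution: c_1X_1 + c_2X_2.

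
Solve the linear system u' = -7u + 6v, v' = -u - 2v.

u(t) = 3K_1e^(-5t) - 2K_2e^(-4t), v(t) = K_1e^(-5t) - K_2e^(-4t)

Coefficient matrix A = [[-7, 6], [-1, -2]].
Characteristic polynomial det(A - λI) = λ^2 + 9λ + 20 = 0.
Eigenvalues λ = -5, -4.
For λ=-5: (A-λI) row 1 is [-2, 6], so an eigenvector is (3, 1).
For λ=-4: (A-λI) row 1 is [-3, 6], so an eigenvector is (-2, -1).
General solution: K_1e^(-5t)(3,1) + K_2e^(-4t)(-2,-1).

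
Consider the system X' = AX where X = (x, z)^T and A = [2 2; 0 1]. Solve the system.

Coefficient matrix A = [[2, 2], [0, 1]].
Characteristic polynomial det(A - λI) = λ^2 - 3λ + 2 = 0.
Eigenvalues λ = 1, 2.
For λ=1: (A-λI) row 1 is [1, 2], so an eigenvector is (-2, 1).
For λ=2: (A-λI) row 1 is [0, 2], so an eigenvector is (1, 0).
General solution: C_1e^(t)(-2,1) + C_2e^(2t)(1,0).

x(t) = -2C_1e^(t) + C_2e^(2t), z(t) = C_1e^(t)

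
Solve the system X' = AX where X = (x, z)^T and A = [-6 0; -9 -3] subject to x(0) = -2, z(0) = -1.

x(t) = -2e^(-6t), z(t) = 5e^(-3t) - 6e^(-6t)

Coefficient matrix A = [[-6, 0], [-9, -3]].
Characteristic polynomial det(A - λI) = λ^2 + 9λ + 18 = 0.
Eigenvalues λ = -3, -6.
For λ=-3: (A-λI) row 1 is [-3, 0], so an eigenvector is (0, -1).
For λ=-6: (A-λI) row 2 is [-9, 3], so an eigenvector is (1, 3).
General solution: K_1e^(-3t)(0,-1) + K_2e^(-6t)(1,3).
Applying x(0)=-2, z(0)=-1 gives K_1=-5, K_2=-2.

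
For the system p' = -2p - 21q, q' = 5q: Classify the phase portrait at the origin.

saddle

A = [[-2,-21],[0,5]]; det(A-λI) = λ^2 - 3λ - 10.
λ = 5, -2: opposite signs.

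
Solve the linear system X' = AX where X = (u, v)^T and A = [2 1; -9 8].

u(t) = -C_1e^(5t) - C_2te^(5t) + C_2e^(5t), v(t) = -3C_1e^(5t) - 3C_2te^(5t) + 2C_2e^(5t)

Coefficient matrix A = [[2, 1], [-9, 8]].
Characteristic polynomial det(A - λI) = λ^2 - 10λ + 25 = 0.
Single eigenvalue λ = 5 with algebraic multiplicity 2.
Eigenvector v = (-1,-3); generalized eigenvector w with (A-λI)w=v is (1,2).
General solution: e^(5t)[C_1·v + C_2·(t·v + w)].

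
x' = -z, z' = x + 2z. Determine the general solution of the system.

x(t) = K_1e^(t) + K_2te^(t) + K_2e^(t), z(t) = -K_1e^(t) - K_2te^(t) - 2K_2e^(t)

Coefficient matrix A = [[0, -1], [1, 2]].
Characteristic polynomial det(A - λI) = λ^2 - 2λ + 1 = 0.
Single eigenvalue λ = 1 with algebraic multiplicity 2.
Eigenvector v = (1,-1); generalized eigenvector w with (A-λI)w=v is (1,-2).
General solution: e^(t)[K_1·v + K_2·(t·v + w)].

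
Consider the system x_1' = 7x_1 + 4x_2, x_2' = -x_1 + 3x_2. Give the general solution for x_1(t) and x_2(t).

Coefficient matrix A = [[7, 4], [-1, 3]].
Characteristic polynomial det(A - λI) = λ^2 - 10λ + 25 = 0.
Single eigenvalue λ = 5 with algebraic multiplicity 2.
Eigenvector v = (-2,1); generalized eigenvector w with (A-λI)w=v is (1,-1).
General solution: e^(5t)[C_1·v + C_2·(t·v + w)].

x_1(t) = -2C_1e^(5t) - 2C_2te^(5t) + C_2e^(5t), x_2(t) = C_1e^(5t) + C_2te^(5t) - C_2e^(5t)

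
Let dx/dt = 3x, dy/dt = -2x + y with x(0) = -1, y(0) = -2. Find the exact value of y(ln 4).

52

A = [[3,0],[-2,1]]; eigenvalues λ = 1, 3.
Eigenvectors: (0,-1) for λ=1, (-1,1) for λ=3.
From the initial condition, c_1 = 3, c_2 = 1.
y(ln 4) = (3)(4^1)(-1) + (1)(4^3)(1) = 52.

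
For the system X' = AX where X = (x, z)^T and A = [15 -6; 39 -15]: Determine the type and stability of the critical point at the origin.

center

A = [[15,-6],[39,-15]]; det(A-λI) = λ^2 + 9.
λ = 0 ± 3i: zero real part.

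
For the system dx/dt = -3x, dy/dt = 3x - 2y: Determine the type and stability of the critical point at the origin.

A = [[-3,0],[3,-2]]; det(A-λI) = λ^2 + 5λ + 6.
λ = -3, -2: both negative.

stable node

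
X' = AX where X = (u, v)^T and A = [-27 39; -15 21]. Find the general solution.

u(t) = 3c_1e^(-3t)sin(3t) - 2c_1e^(-3t)cos(3t) - 2c_2e^(-3t)sin(3t) - 3c_2e^(-3t)cos(3t), v(t) = 2c_1e^(-3t)sin(3t) - c_1e^(-3t)cos(3t) - c_2e^(-3t)sin(3t) - 2c_2e^(-3t)cos(3t)

Coefficient matrix A = [[-27, 39], [-15, 21]].
Characteristic polynomial det(A - λI) = λ^2 + 6λ + 18 = 0.
Eigenvalues λ = -3 ± 3i (complex conjugate pair).
For λ=-3+3i: an eigenvector is (-2,-1) - i(3,2) = (-2 - 3i, -1 - 2i).
A real fundamental pair from Re and Im of e^((-3+3i)t)v: X_1 = e^(-3t)(cos(3t)·(-2,-1) + sin(3t)·(3,2)), X_2 = e^(-3t)(sin(3t)·(-2,-1) - cos(3t)·(3,2)).
General solution: c_1X_1 + c_2X_2.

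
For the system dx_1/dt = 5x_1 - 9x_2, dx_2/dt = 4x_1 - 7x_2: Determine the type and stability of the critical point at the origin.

stable improper node

A = [[5,-9],[4,-7]]; det(A-λI) = λ^2 + 2λ + 1.
repeated λ = -1 with a single eigenvector.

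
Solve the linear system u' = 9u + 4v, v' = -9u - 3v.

Coefficient matrix A = [[9, 4], [-9, -3]].
Characteristic polynomial det(A - λI) = λ^2 - 6λ + 9 = 0.
Single eigenvalue λ = 3 with algebraic multiplicity 2.
Eigenvector v = (-2,3); generalized eigenvector w with (A-λI)w=v is (-1,1).
General solution: e^(3t)[C_1·v + C_2·(t·v + w)].

u(t) = -2C_1e^(3t) - 2C_2te^(3t) - C_2e^(3t), v(t) = 3C_1e^(3t) + 3C_2te^(3t) + C_2e^(3t)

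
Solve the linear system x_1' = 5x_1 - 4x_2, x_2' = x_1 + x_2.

x_1(t) = -2K_1e^(3t) - 2K_2te^(3t) - K_2e^(3t), x_2(t) = -K_1e^(3t) - K_2te^(3t)

Coefficient matrix A = [[5, -4], [1, 1]].
Characteristic polynomial det(A - λI) = λ^2 - 6λ + 9 = 0.
Single eigenvalue λ = 3 with algebraic multiplicity 2.
Eigenvector v = (-2,-1); generalized eigenvector w with (A-λI)w=v is (-1,0).
General solution: e^(3t)[K_1·v + K_2·(t·v + w)].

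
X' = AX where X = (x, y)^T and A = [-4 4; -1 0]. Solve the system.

x(t) = -2c_1e^(-2t) - 2c_2te^(-2t) - 3c_2e^(-2t), y(t) = -c_1e^(-2t) - c_2te^(-2t) - 2c_2e^(-2t)

Coefficient matrix A = [[-4, 4], [-1, 0]].
Characteristic polynomial det(A - λI) = λ^2 + 4λ + 4 = 0.
Single eigenvalue λ = -2 with algebraic multiplicity 2.
Eigenvector v = (-2,-1); generalized eigenvector w with (A-λI)w=v is (-3,-2).
General solution: e^(-2t)[c_1·v + c_2·(t·v + w)].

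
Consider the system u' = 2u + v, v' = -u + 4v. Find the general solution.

u(t) = C_1e^(3t) + C_2te^(3t) + 2C_2e^(3t), v(t) = C_1e^(3t) + C_2te^(3t) + 3C_2e^(3t)

Coefficient matrix A = [[2, 1], [-1, 4]].
Characteristic polynomial det(A - λI) = λ^2 - 6λ + 9 = 0.
Single eigenvalue λ = 3 with algebraic multiplicity 2.
Eigenvector v = (1,1); generalized eigenvector w with (A-λI)w=v is (2,3).
General solution: e^(3t)[C_1·v + C_2·(t·v + w)].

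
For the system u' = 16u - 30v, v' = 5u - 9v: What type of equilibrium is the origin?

A = [[16,-30],[5,-9]]; det(A-λI) = λ^2 - 7λ + 6.
λ = 6, 1: both positive.

unstable node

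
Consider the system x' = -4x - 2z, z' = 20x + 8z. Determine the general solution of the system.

Coefficient matrix A = [[-4, -2], [20, 8]].
Characteristic polynomial det(A - λI) = λ^2 - 4λ + 8 = 0.
Eigenvalues λ = 2 ± 2i (complex conjugate pair).
For λ=2+2i: an eigenvector is (-1,3) - i(0,-1) = (-1, 3 + i).
A real fundamental pair from Re and Im of e^((2+2i)t)v: X_1 = e^(2t)(cos(2t)·(-1,3) + sin(2t)·(0,-1)), X_2 = e^(2t)(sin(2t)·(-1,3) - cos(2t)·(0,-1)).
General solution: c_1X_1 + c_2X_2.

x(t) = -c_1e^(2t)cos(2t) - c_2e^(2t)sin(2t), z(t) = -c_1e^(2t)sin(2t) + 3c_1e^(2t)cos(2t) + 3c_2e^(2t)sin(2t) + c_2e^(2t)cos(2t)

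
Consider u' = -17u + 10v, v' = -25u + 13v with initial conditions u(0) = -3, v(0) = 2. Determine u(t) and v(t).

u(t) = 13e^(-2t)sin(5t) - 3e^(-2t)cos(5t), v(t) = 21e^(-2t)sin(5t) + 2e^(-2t)cos(5t)

Coefficient matrix A = [[-17, 10], [-25, 13]].
Characteristic polynomial det(A - λI) = λ^2 + 4λ + 29 = 0.
Eigenvalues λ = -2 ± 5i (complex conjugate pair).
For λ=-2+5i: an eigenvector is (1,1) - i(-1,-2) = (1 + i, 1 + 2i).
A real fundamental pair from Re and Im of e^((-2+5i)t)v: X_1 = e^(-2t)(cos(5t)·(1,1) + sin(5t)·(-1,-2)), X_2 = e^(-2t)(sin(5t)·(1,1) - cos(5t)·(-1,-2)).
General solution: K_1X_1 + K_2X_2.
Applying u(0)=-3, v(0)=2 gives K_1=-8, K_2=5.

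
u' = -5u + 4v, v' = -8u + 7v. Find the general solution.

Coefficient matrix A = [[-5, 4], [-8, 7]].
Characteristic polynomial det(A - λI) = λ^2 - 2λ - 3 = 0.
Eigenvalues λ = -1, 3.
For λ=-1: (A-λI) row 1 is [-4, 4], so an eigenvector is (1, 1).
For λ=3: (A-λI) row 1 is [-8, 4], so an eigenvector is (-1, -2).
General solution: C_1e^(-t)(1,1) + C_2e^(3t)(-1,-2).

u(t) = C_1e^(-t) - C_2e^(3t), v(t) = C_1e^(-t) - 2C_2e^(3t)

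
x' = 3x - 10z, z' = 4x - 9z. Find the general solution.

Coefficient matrix A = [[3, -10], [4, -9]].
Characteristic polynomial det(A - λI) = λ^2 + 6λ + 13 = 0.
Eigenvalues λ = -3 ± 2i (complex conjugate pair).
For λ=-3+2i: an eigenvector is (1,1) - i(-2,-1) = (1 + 2i, 1 + i).
A real fundamental pair from Re and Im of e^((-3+2i)t)v: X_1 = e^(-3t)(cos(2t)·(1,1) + sin(2t)·(-2,-1)), X_2 = e^(-3t)(sin(2t)·(1,1) - cos(2t)·(-2,-1)).
General solution: K_1X_1 + K_2X_2.

x(t) = -2K_1e^(-3t)sin(2t) + K_1e^(-3t)cos(2t) + K_2e^(-3t)sin(2t) + 2K_2e^(-3t)cos(2t), z(t) = -K_1e^(-3t)sin(2t) + K_1e^(-3t)cos(2t) + K_2e^(-3t)sin(2t) + K_2e^(-3t)cos(2t)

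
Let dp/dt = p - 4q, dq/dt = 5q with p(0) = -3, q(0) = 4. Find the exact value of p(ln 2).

-126

A = [[1,-4],[0,5]]; eigenvalues λ = 1, 5.
Eigenvectors: (-1,0) for λ=1, (1,-1) for λ=5.
From the initial condition, c_1 = -1, c_2 = -4.
p(ln 2) = (-1)(2^1)(-1) + (-4)(2^5)(1) = -126.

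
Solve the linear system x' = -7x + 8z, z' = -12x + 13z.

Coefficient matrix A = [[-7, 8], [-12, 13]].
Characteristic polynomial det(A - λI) = λ^2 - 6λ + 5 = 0.
Eigenvalues λ = 5, 1.
For λ=5: (A-λI) row 1 is [-12, 8], so an eigenvector is (-2, -3).
For λ=1: (A-λI) row 1 is [-8, 8], so an eigenvector is (1, 1).
General solution: c_1e^(5t)(-2,-3) + c_2e^(t)(1,1).

x(t) = -2c_1e^(5t) + c_2e^(t), z(t) = -3c_1e^(5t) + c_2e^(t)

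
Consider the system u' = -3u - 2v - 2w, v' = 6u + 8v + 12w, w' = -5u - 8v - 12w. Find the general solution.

u(t) = -2C_1e^(-2t) - C_2e^(-t), v(t) = 2C_2e^(-t) - C_3e^(-4t), w(t) = C_1e^(-2t) - C_2e^(-t) + C_3e^(-4t)

Coefficient matrix A = [[-3, -2, -2], [6, 8, 12], [-5, -8, -12]].
det(A - λI) = 0 gives eigenvalues λ = -2, -1, -4.
For λ=-2: eigenvector (-2,0,1).
For λ=-1: eigenvector (-1,2,-1).
For λ=-4: eigenvector (0,-1,1).
General solution: C_1e^(-2t)(-2,0,1) + C_2e^(-t)(-1,2,-1) + C_3e^(-4t)(0,-1,1).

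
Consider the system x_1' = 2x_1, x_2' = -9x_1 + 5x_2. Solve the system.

x_1(t) = K_1e^(2t), x_2(t) = 3K_1e^(2t) + K_2e^(5t)

Coefficient matrix A = [[2, 0], [-9, 5]].
Characteristic polynomial det(A - λI) = λ^2 - 7λ + 10 = 0.
Eigenvalues λ = 2, 5.
For λ=2: (A-λI) row 2 is [-9, 3], so an eigenvector is (1, 3).
For λ=5: (A-λI) row 1 is [-3, 0], so an eigenvector is (0, 1).
General solution: K_1e^(2t)(1,3) + K_2e^(5t)(0,1).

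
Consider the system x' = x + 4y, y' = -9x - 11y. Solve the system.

Coefficient matrix A = [[1, 4], [-9, -11]].
Characteristic polynomial det(A - λI) = λ^2 + 10λ + 25 = 0.
Single eigenvalue λ = -5 with algebraic multiplicity 2.
Eigenvector v = (-2,3); generalized eigenvector w with (A-λI)w=v is (-1,1).
General solution: e^(-5t)[K_1·v + K_2·(t·v + w)].

x(t) = -2K_1e^(-5t) - 2K_2te^(-5t) - K_2e^(-5t), y(t) = 3K_1e^(-5t) + 3K_2te^(-5t) + K_2e^(-5t)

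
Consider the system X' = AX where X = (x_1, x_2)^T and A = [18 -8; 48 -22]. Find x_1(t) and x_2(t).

x_1(t) = K_1e^(-6t) + K_2e^(2t), x_2(t) = 3K_1e^(-6t) + 2K_2e^(2t)

Coefficient matrix A = [[18, -8], [48, -22]].
Characteristic polynomial det(A - λI) = λ^2 + 4λ - 12 = 0.
Eigenvalues λ = -6, 2.
For λ=-6: (A-λI) row 1 is [24, -8], so an eigenvector is (1, 3).
For λ=2: (A-λI) row 1 is [16, -8], so an eigenvector is (1, 2).
General solution: K_1e^(-6t)(1,3) + K_2e^(2t)(1,2).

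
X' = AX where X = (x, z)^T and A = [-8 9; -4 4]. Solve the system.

x(t) = 3C_1e^(-2t) + 3C_2te^(-2t) - 2C_2e^(-2t), z(t) = 2C_1e^(-2t) + 2C_2te^(-2t) - C_2e^(-2t)

Coefficient matrix A = [[-8, 9], [-4, 4]].
Characteristic polynomial det(A - λI) = λ^2 + 4λ + 4 = 0.
Single eigenvalue λ = -2 with algebraic multiplicity 2.
Eigenvector v = (3,2); generalized eigenvector w with (A-λI)w=v is (-2,-1).
General solution: e^(-2t)[C_1·v + C_2·(t·v + w)].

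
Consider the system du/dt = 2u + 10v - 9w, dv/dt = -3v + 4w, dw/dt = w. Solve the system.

Coefficient matrix A = [[2, 10, -9], [0, -3, 4], [0, 0, 1]].
det(A - λI) = 0 gives eigenvalues λ = 2, -3, 1.
For λ=2: eigenvector (1,0,0).
For λ=-3: eigenvector (-2,1,0).
For λ=1: eigenvector (-1,1,1).
General solution: c_1e^(2t)(1,0,0) + c_2e^(-3t)(-2,1,0) + c_3e^(t)(-1,1,1).

u(t) = c_1e^(2t) - 2c_2e^(-3t) - c_3e^(t), v(t) = c_2e^(-3t) + c_3e^(t), w(t) = c_3e^(t)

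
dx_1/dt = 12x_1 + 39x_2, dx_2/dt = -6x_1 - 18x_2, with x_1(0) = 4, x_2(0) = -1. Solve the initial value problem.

Coefficient matrix A = [[12, 39], [-6, -18]].
Characteristic polynomial det(A - λI) = λ^2 + 6λ + 18 = 0.
Eigenvalues λ = -3 ± 3i (complex conjugate pair).
For λ=-3+3i: an eigenvector is (3,-1) - i(2,-1) = (3 - 2i, -1 + i).
A real fundamental pair from Re and Im of e^((-3+3i)t)v: X_1 = e^(-3t)(cos(3t)·(3,-1) + sin(3t)·(2,-1)), X_2 = e^(-3t)(sin(3t)·(3,-1) - cos(3t)·(2,-1)).
General solution: c_1X_1 + c_2X_2.
Applying x_1(0)=4, x_2(0)=-1 gives c_1=2, c_2=1.

x_1(t) = 7e^(-3t)sin(3t) + 4e^(-3t)cos(3t), x_2(t) = -3e^(-3t)sin(3t) - e^(-3t)cos(3t)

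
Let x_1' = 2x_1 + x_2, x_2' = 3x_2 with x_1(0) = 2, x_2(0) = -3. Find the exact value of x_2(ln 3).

-81

A = [[2,1],[0,3]]; eigenvalues λ = 2, 3.
Eigenvectors: (-1,0) for λ=2, (1,1) for λ=3.
From the initial condition, c_1 = -5, c_2 = -3.
x_2(ln 3) = (-5)(3^2)(0) + (-3)(3^3)(1) = -81.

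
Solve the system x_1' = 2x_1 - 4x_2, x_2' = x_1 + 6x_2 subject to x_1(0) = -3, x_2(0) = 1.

Coefficient matrix A = [[2, -4], [1, 6]].
Characteristic polynomial det(A - λI) = λ^2 - 8λ + 16 = 0.
Single eigenvalue λ = 4 with algebraic multiplicity 2.
Eigenvector v = (2,-1); generalized eigenvector w with (A-λI)w=v is (-1,0).
General solution: e^(4t)[C_1·v + C_2·(t·v + w)].
Applying x_1(0)=-3, x_2(0)=1 gives C_1=-1, C_2=1.

x_1(t) = 2te^(4t) - 3e^(4t), x_2(t) = -te^(4t) + e^(4t)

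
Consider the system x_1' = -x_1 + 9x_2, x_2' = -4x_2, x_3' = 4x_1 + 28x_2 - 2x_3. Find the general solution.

x_1(t) = C_1e^(-t) - 3C_2e^(-4t), x_2(t) = C_2e^(-4t), x_3(t) = 4C_1e^(-t) - 8C_2e^(-4t) + C_3e^(-2t)

Coefficient matrix A = [[-1, 9, 0], [0, -4, 0], [4, 28, -2]].
det(A - λI) = 0 gives eigenvalues λ = -1, -4, -2.
For λ=-1: eigenvector (1,0,4).
For λ=-4: eigenvector (-3,1,-8).
For λ=-2: eigenvector (0,0,1).
General solution: C_1e^(-t)(1,0,4) + C_2e^(-4t)(-3,1,-8) + C_3e^(-2t)(0,0,1).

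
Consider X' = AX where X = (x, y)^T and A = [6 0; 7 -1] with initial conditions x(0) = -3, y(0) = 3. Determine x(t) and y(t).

x(t) = -3e^(6t), y(t) = -3e^(6t) + 6e^(-t)

Coefficient matrix A = [[6, 0], [7, -1]].
Characteristic polynomial det(A - λI) = λ^2 - 5λ - 6 = 0.
Eigenvalues λ = -1, 6.
For λ=-1: (A-λI) row 1 is [7, 0], so an eigenvector is (0, -1).
For λ=6: (A-λI) row 2 is [7, -7], so an eigenvector is (1, 1).
General solution: K_1e^(-t)(0,-1) + K_2e^(6t)(1,1).
Applying x(0)=-3, y(0)=3 gives K_1=-6, K_2=-3.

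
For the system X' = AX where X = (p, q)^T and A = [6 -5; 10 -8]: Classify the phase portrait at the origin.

stable spiral

A = [[6,-5],[10,-8]]; det(A-λI) = λ^2 + 2λ + 2.
λ = -1 ± i: negative real part.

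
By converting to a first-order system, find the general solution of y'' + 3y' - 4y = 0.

Let x_1 = y, x_2 = y'. Then x_1' = x_2 and x_2' = 4x_1 - 3x_2.
A = [[0,1],[4,-3]]; det(A-λI) = λ^2 + 3λ - 4.
Eigenvalues λ = 1, -4 with eigenvectors (1,1), (1,-4).

y(t) = C_1e^(t) + C_2e^(-4t)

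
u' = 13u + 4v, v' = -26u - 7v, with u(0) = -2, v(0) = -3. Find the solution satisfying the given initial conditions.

u(t) = -16e^(3t)sin(2t) - 2e^(3t)cos(2t), v(t) = 41e^(3t)sin(2t) - 3e^(3t)cos(2t)

Coefficient matrix A = [[13, 4], [-26, -7]].
Characteristic polynomial det(A - λI) = λ^2 - 6λ + 13 = 0.
Eigenvalues λ = 3 ± 2i (complex conjugate pair).
For λ=3+2i: an eigenvector is (1,-2) - i(1,-3) = (1 - i, -2 + 3i).
A real fundamental pair from Re and Im of e^((3+2i)t)v: X_1 = e^(3t)(cos(2t)·(1,-2) + sin(2t)·(1,-3)), X_2 = e^(3t)(sin(2t)·(1,-2) - cos(2t)·(1,-3)).
General solution: C_1X_1 + C_2X_2.
Applying u(0)=-2, v(0)=-3 gives C_1=-9, C_2=-7.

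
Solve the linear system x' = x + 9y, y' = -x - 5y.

Coefficient matrix A = [[1, 9], [-1, -5]].
Characteristic polynomial det(A - λI) = λ^2 + 4λ + 4 = 0.
Single eigenvalue λ = -2 with algebraic multiplicity 2.
Eigenvector v = (-3,1); generalized eigenvector w with (A-λI)w=v is (2,-1).
General solution: e^(-2t)[C_1·v + C_2·(t·v + w)].

x(t) = -3C_1e^(-2t) - 3C_2te^(-2t) + 2C_2e^(-2t), y(t) = C_1e^(-2t) + C_2te^(-2t) - C_2e^(-2t)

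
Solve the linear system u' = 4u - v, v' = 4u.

Coefficient matrix A = [[4, -1], [4, 0]].
Characteristic polynomial det(A - λI) = λ^2 - 4λ + 4 = 0.
Single eigenvalue λ = 2 with algebraic multiplicity 2.
Eigenvector v = (1,2); generalized eigenvector w with (A-λI)w=v is (0,-1).
General solution: e^(2t)[C_1·v + C_2·(t·v + w)].

u(t) = C_1e^(2t) + C_2te^(2t), v(t) = 2C_1e^(2t) + 2C_2te^(2t) - C_2e^(2t)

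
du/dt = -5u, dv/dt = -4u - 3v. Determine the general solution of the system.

Coefficient matrix A = [[-5, 0], [-4, -3]].
Characteristic polynomial det(A - λI) = λ^2 + 8λ + 15 = 0.
Eigenvalues λ = -5, -3.
For λ=-5: (A-λI) row 2 is [-4, 2], so an eigenvector is (1, 2).
For λ=-3: (A-λI) row 1 is [-2, 0], so an eigenvector is (0, 1).
General solution: K_1e^(-5t)(1,2) + K_2e^(-3t)(0,1).

u(t) = K_1e^(-5t), v(t) = 2K_1e^(-5t) + K_2e^(-3t)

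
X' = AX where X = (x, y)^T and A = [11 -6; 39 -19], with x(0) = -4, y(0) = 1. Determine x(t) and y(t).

Coefficient matrix A = [[11, -6], [39, -19]].
Characteristic polynomial det(A - λI) = λ^2 + 8λ + 25 = 0.
Eigenvalues λ = -4 ± 3i (complex conjugate pair).
For λ=-4+3i: an eigenvector is (-1,-2) - i(-1,-3) = (-1 + i, -2 + 3i).
A real fundamental pair from Re and Im of e^((-4+3i)t)v: X_1 = e^(-4t)(cos(3t)·(-1,-2) + sin(3t)·(-1,-3)), X_2 = e^(-4t)(sin(3t)·(-1,-2) - cos(3t)·(-1,-3)).
General solution: K_1X_1 + K_2X_2.
Applying x(0)=-4, y(0)=1 gives K_1=13, K_2=9.

x(t) = -22e^(-4t)sin(3t) - 4e^(-4t)cos(3t), y(t) = -57e^(-4t)sin(3t) + e^(-4t)cos(3t)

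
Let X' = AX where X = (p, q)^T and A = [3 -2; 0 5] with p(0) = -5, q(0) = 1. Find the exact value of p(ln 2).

-64

A = [[3,-2],[0,5]]; eigenvalues λ = 3, 5.
Eigenvectors: (-1,0) for λ=3, (-1,1) for λ=5.
From the initial condition, c_1 = 4, c_2 = 1.
p(ln 2) = (4)(2^3)(-1) + (1)(2^5)(-1) = -64.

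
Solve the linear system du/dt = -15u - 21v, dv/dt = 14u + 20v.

u(t) = K_1e^(6t) + 3K_2e^(-t), v(t) = -K_1e^(6t) - 2K_2e^(-t)

Coefficient matrix A = [[-15, -21], [14, 20]].
Characteristic polynomial det(A - λI) = λ^2 - 5λ - 6 = 0.
Eigenvalues λ = 6, -1.
For λ=6: (A-λI) row 1 is [-21, -21], so an eigenvector is (1, -1).
For λ=-1: (A-λI) row 1 is [-14, -21], so an eigenvector is (3, -2).
General solution: K_1e^(6t)(1,-1) + K_2e^(-t)(3,-2).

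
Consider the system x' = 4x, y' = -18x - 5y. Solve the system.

x(t) = -K_2e^(4t), y(t) = K_1e^(-5t) + 2K_2e^(4t)

Coefficient matrix A = [[4, 0], [-18, -5]].
Characteristic polynomial det(A - λI) = λ^2 + λ - 20 = 0.
Eigenvalues λ = -5, 4.
For λ=-5: (A-λI) row 1 is [9, 0], so an eigenvector is (0, 1).
For λ=4: (A-λI) row 2 is [-18, -9], so an eigenvector is (-1, 2).
General solution: K_1e^(-5t)(0,1) + K_2e^(4t)(-1,2).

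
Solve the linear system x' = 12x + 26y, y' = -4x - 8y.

x(t) = -2K_1e^(2t)sin(2t) - 3K_1e^(2t)cos(2t) - 3K_2e^(2t)sin(2t) + 2K_2e^(2t)cos(2t), y(t) = K_1e^(2t)sin(2t) + K_1e^(2t)cos(2t) + K_2e^(2t)sin(2t) - K_2e^(2t)cos(2t)

Coefficient matrix A = [[12, 26], [-4, -8]].
Characteristic polynomial det(A - λI) = λ^2 - 4λ + 8 = 0.
Eigenvalues λ = 2 ± 2i (complex conjugate pair).
For λ=2+2i: an eigenvector is (-3,1) - i(-2,1) = (-3 + 2i, 1 - i).
A real fundamental pair from Re and Im of e^((2+2i)t)v: X_1 = e^(2t)(cos(2t)·(-3,1) + sin(2t)·(-2,1)), X_2 = e^(2t)(sin(2t)·(-3,1) - cos(2t)·(-2,1)).
General solution: K_1X_1 + K_2X_2.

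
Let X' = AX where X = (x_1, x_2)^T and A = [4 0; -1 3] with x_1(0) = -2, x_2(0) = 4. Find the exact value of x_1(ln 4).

-512

A = [[4,0],[-1,3]]; eigenvalues λ = 3, 4.
Eigenvectors: (0,-1) for λ=3, (1,-1) for λ=4.
From the initial condition, c_1 = -2, c_2 = -2.
x_1(ln 4) = (-2)(4^3)(0) + (-2)(4^4)(1) = -512.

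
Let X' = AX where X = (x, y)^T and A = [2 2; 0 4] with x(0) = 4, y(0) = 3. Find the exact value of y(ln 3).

A = [[2,2],[0,4]]; eigenvalues λ = 4, 2.
Eigenvectors: (-1,-1) for λ=4, (1,0) for λ=2.
From the initial condition, c_1 = -3, c_2 = 1.
y(ln 3) = (-3)(3^4)(-1) + (1)(3^2)(0) = 243.

243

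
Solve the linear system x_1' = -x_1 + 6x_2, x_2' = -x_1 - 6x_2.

x_1(t) = 3c_1e^(-3t) - 2c_2e^(-4t), x_2(t) = -c_1e^(-3t) + c_2e^(-4t)

Coefficient matrix A = [[-1, 6], [-1, -6]].
Characteristic polynomial det(A - λI) = λ^2 + 7λ + 12 = 0.
Eigenvalues λ = -3, -4.
For λ=-3: (A-λI) row 1 is [2, 6], so an eigenvector is (3, -1).
For λ=-4: (A-λI) row 1 is [3, 6], so an eigenvector is (-2, 1).
General solution: c_1e^(-3t)(3,-1) + c_2e^(-4t)(-2,1).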